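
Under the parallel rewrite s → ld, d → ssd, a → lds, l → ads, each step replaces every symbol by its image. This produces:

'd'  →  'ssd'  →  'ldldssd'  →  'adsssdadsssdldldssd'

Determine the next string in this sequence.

Rewriting the 19 symbols of adsssdadsssdldldssd one by one yields lds ssd ld ld ld ssd lds ssd ld ld ld ssd ads ssd ads ssd ld ld ssd; concatenated:

ldsssdldldldssdldsssdldldldssdadsssdadsssdldldssd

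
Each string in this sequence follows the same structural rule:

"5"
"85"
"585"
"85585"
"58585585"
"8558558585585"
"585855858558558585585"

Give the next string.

8558558585585585855858558558585585

This is a Fibonacci-style word recurrence s(k) = s(k−2)·s(k−1): e.g. 5·85 = 585.
The next term joins 8558558585585 and 585855858558558585585.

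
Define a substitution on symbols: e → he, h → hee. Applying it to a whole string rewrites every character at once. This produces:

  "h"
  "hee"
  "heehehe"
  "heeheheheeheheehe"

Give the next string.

heeheheheeheheeheheeheheheeheheeheheheehe

Applying the rule to each of the 17 symbols of heeheheheeheheehe gives the pieces hee he he hee he hee he hee he he hee he hee he he hee he, which concatenate to the answer.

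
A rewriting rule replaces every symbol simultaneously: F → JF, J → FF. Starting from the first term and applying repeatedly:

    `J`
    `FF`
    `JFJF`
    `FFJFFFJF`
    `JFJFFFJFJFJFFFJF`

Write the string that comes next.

FFJFFFJFJFJFFFJFFFJFFFJFJFJFFFJF

Applying the rule to each of the 16 symbols of JFJFFFJFJFJFFFJF gives the pieces FF JF FF JF JF JF FF JF FF JF FF JF JF JF FF JF, which concatenate to the answer.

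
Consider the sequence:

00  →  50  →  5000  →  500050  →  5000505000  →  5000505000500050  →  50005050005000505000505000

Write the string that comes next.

500050500050005050005050005000505000500050

From term 3 onward, concatenate the last term with the second-to-last: 50·00 = 5000, 5000·50 = 500050, …
So term 8 is 50005050005000505000505000·5000505000500050.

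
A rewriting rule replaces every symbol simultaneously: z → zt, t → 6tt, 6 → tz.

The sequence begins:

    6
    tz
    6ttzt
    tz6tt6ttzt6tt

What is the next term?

Rewriting the 13 symbols of tz6tt6ttzt6tt one by one yields 6tt zt tz 6tt 6tt tz 6tt 6tt zt 6tt tz 6tt 6tt; concatenated:

6ttzttz6tt6tttz6tt6ttzt6tttz6tt6tt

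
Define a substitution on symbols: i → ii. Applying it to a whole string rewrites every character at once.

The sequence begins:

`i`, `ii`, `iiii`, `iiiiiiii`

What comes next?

Rewriting each symbol of iiiiiiii: i→ii, i→ii, i→ii, i→ii, i→ii, i→ii, i→ii, i→ii, which concatenates to ii ii ii ii ii ii ii ii.

iiiiiiiiiiiiiiii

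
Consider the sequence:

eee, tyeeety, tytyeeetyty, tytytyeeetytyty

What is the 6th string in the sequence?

Every step adds ty to the front and ty to the end of the previous string.
From tytytyeeetytyty, 2 further steps: tytytyeeetytyty → tytytytyeeetytytyty → (answer).

tytytytytyeeetytytytyty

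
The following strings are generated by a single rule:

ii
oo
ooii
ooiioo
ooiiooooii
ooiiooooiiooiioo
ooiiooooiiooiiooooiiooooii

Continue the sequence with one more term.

Each term (from the third on) is the previous term followed by the one before it: term 3 = oo·ii = ooii.
So term 8 is ooiiooooiiooiiooooiiooooii·ooiiooooiiooiioo.

ooiiooooiiooiiooooiiooooiiooiiooooiiooiioo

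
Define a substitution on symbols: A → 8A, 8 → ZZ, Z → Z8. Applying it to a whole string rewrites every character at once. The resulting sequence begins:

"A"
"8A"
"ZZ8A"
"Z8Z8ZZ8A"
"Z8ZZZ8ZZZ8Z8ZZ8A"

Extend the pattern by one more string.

Replace each of the 16 characters of Z8ZZZ8ZZZ8Z8ZZ8A in place — Z8 ZZ Z8 Z8 Z8 ZZ Z8 Z8 Z8 ZZ Z8 ZZ Z8 Z8 ZZ 8A — and concatenate.

Z8ZZZ8Z8Z8ZZZ8Z8Z8ZZZ8ZZZ8Z8ZZ8A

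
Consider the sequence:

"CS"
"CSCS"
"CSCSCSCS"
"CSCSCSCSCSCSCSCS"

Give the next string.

CSCSCSCSCSCSCSCSCSCSCSCSCSCSCSCS

s(k+1) = s(k)·s(k) — each term doubles the last.
One more doubling of CSCSCSCSCSCSCSCS gives the answer.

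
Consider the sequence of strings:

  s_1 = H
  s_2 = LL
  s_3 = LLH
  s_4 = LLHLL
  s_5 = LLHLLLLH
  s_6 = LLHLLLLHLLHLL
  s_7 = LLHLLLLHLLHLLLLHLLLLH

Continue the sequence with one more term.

Each term (from the third on) is the previous term followed by the one before it: term 3 = LL·H = LLH.
So term 8 is LLHLLLLHLLHLLLLHLLLLH·LLHLLLLHLLHLL.

LLHLLLLHLLHLLLLHLLLLHLLHLLLLHLLHLL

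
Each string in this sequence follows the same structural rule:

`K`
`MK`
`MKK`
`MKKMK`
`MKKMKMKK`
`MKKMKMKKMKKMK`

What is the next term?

MKKMKMKKMKKMKMKKMKMKK

Each term (from the third on) is the previous term followed by the one before it: term 3 = MK·K = MKK.
So term 7 is MKKMKMKKMKKMK·MKKMKMKK.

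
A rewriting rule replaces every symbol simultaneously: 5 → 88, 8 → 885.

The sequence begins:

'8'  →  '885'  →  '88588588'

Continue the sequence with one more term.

8858858888588588885885

Expanding 88588588: 8→885, 8→885, 5→88, 8→885, 8→885, 5→88, 8→885, 8→885. Concatenated: 885 885 88 885 885 88 885 885.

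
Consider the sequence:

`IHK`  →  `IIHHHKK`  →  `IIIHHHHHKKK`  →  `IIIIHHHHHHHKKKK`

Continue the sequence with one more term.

The n-th term is n I's then 2n-1 H's then n K's (n = 1, 2, …).
For the next term, n = 5, so the run lengths are 5, 9, 5.

IIIIIHHHHHHHHHKKKKK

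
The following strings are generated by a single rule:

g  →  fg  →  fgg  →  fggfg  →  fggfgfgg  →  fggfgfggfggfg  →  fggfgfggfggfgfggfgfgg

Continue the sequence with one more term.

This is a Fibonacci-style word recurrence s(k) = s(k−1)·s(k−2): e.g. fg·g = fgg.
So term 8 is fggfgfggfggfgfggfgfgg·fggfgfggfggfg.

fggfgfggfggfgfggfgfggfggfgfggfggfg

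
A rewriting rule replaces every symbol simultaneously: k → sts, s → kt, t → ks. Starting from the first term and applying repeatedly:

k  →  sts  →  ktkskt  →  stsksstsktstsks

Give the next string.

Rewriting the 15 symbols of stsksstsktstsks one by one yields kt ks kt sts kt kt ks kt sts ks kt ks kt sts kt; concatenated:

ktksktstsktktksktstsksktksktstskt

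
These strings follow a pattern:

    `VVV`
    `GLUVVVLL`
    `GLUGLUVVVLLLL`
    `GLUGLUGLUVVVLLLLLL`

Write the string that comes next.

Each term wraps the previous one in GLU on the left and LL on the right.
Applying this once more to GLUGLUGLUVVVLLLLLL:

GLUGLUGLUGLUVVVLLLLLLLL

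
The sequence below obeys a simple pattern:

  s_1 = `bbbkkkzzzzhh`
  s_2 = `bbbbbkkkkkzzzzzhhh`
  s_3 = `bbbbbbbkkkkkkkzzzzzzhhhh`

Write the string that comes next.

bbbbbbbbbkkkkkkkkkzzzzzzzhhhhh

Each string has the form b^{2n-1} k^{2n-1} z^{n+2} h^{n}, where the shown terms are n = 2, 3, 4.
For the next term, n = 5, so the run lengths are 9, 9, 7, 5.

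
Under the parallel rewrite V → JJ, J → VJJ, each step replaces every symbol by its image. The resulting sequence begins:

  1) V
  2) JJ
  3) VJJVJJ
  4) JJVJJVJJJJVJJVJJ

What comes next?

Rewriting the 16 symbols of JJVJJVJJJJVJJVJJ one by one yields VJJ VJJ JJ VJJ VJJ JJ VJJ VJJ VJJ VJJ JJ VJJ VJJ JJ VJJ VJJ; concatenated:

VJJVJJJJVJJVJJJJVJJVJJVJJVJJJJVJJVJJJJVJJVJJ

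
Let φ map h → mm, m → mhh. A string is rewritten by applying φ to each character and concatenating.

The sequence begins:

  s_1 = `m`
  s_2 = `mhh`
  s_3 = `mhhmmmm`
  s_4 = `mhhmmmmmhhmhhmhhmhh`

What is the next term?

Rewriting the 19 symbols of mhhmmmmmhhmhhmhhmhh one by one yields mhh mm mm mhh mhh mhh mhh mhh mm mm mhh mm mm mhh mm mm mhh mm mm; concatenated:

mhhmmmmmhhmhhmhhmhhmhhmmmmmhhmmmmmhhmmmmmhhmmmm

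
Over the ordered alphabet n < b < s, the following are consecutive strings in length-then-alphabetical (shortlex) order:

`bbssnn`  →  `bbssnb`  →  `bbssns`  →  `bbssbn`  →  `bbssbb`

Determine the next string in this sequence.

bbssbs

Treat bbssbb as a base-3 numeral over the given alphabet and add one, carrying through any trailing s's.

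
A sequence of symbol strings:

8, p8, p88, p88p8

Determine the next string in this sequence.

Each term (from the third on) is the previous term followed by the one before it: term 3 = p8·8 = p88.
Continuing: p88p8 · p88 gives term 5.

p88p8p88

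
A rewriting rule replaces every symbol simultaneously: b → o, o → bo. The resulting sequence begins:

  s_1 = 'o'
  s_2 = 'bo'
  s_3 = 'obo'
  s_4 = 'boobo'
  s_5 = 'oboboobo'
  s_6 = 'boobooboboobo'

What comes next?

obobooboboobooboboobo

Applying the rule to each of the 13 symbols of boobooboboobo gives the pieces o bo bo o bo bo o bo o bo bo o bo, which concatenate to the answer.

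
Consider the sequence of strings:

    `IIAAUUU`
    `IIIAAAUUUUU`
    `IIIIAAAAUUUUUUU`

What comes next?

Term n consists of n I's, followed by n A's, followed by 2n-1 U's, where the shown terms are n = 2, 3, 4.
At n = 5 the blocks have lengths 5, 5, 9.

IIIIIAAAAAUUUUUUUUU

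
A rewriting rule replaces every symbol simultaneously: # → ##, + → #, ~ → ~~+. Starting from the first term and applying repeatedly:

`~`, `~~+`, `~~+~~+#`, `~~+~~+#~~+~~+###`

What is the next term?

~~+~~+#~~+~~+###~~+~~+#~~+~~+#######

Replace each of the 16 characters of ~~+~~+#~~+~~+### in place — ~~+ ~~+ # ~~+ ~~+ # ## ~~+ ~~+ # ~~+ ~~+ # ## ## ## — and concatenate.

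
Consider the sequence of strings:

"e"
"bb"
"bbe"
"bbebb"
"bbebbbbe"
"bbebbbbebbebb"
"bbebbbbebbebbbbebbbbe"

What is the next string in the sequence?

Each term (from the third on) is the previous term followed by the one before it: term 3 = bb·e = bbe.
The next term joins bbebbbbebbebbbbebbbbe and bbebbbbebbebb.

bbebbbbebbebbbbebbbbebbebbbbebbebb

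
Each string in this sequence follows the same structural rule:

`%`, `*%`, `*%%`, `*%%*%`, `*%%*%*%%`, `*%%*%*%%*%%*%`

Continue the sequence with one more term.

Each term (from the third on) is the previous term followed by the one before it: term 3 = *%·% = *%%.
So term 7 is *%%*%*%%*%%*%·*%%*%*%%.

*%%*%*%%*%%*%*%%*%*%%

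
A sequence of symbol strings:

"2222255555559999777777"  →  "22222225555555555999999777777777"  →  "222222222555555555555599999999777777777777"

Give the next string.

2222222222255555555555555559999999999777777777777777

Term n consists of 2n+1 2's, followed by 3n+1 5's, followed by 2n 9's, followed by 3n 7's, where the shown terms are n = 2, 3, 4.
For the next term, n = 5, so the run lengths are 11, 16, 10, 15.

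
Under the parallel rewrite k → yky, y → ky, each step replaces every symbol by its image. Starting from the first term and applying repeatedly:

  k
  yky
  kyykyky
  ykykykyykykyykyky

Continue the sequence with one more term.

Applying the rule to each of the 17 symbols of ykykykyykykyykyky gives the pieces ky yky ky yky ky yky ky ky yky ky yky ky ky yky ky yky ky, which concatenate to the answer.

kyykykyykykyykykykyykykyykykykyykykyykyky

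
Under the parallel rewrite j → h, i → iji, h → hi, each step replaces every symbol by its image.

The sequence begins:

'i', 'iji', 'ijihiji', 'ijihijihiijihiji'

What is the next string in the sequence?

Rewriting the 16 symbols of ijihijihiijihiji one by one yields iji h iji hi iji h iji hi iji iji h iji hi iji h iji; concatenated:

ijihijihiijihijihiijiijihijihiijihiji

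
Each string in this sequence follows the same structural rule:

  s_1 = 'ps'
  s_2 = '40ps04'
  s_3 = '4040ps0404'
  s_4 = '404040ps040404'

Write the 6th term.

Each term wraps the previous one in 40 on the left and 04 on the right.
From 404040ps040404, 2 further steps: 404040ps040404 → 40404040ps04040404 → (answer).

4040404040ps0404040404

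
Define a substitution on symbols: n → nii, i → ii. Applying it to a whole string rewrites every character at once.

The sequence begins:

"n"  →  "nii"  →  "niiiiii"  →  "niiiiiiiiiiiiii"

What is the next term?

Applying the rule to each of the 15 symbols of niiiiiiiiiiiiii gives the pieces nii ii ii ii ii ii ii ii ii ii ii ii ii ii ii, which concatenate to the answer.

niiiiiiiiiiiiiiiiiiiiiiiiiiiiii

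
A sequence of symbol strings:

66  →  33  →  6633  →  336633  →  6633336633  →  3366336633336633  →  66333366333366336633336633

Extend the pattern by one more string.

336633663333663366333366333366336633336633

This is a Fibonacci-style word recurrence s(k) = s(k−2)·s(k−1): e.g. 66·33 = 6633.
So term 8 is 3366336633336633·66333366333366336633336633.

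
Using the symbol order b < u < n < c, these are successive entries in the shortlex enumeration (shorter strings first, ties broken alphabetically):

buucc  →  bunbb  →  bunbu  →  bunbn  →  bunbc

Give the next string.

Treat bunbc as a base-4 numeral over the given alphabet and add one, carrying through any trailing c's.

bunub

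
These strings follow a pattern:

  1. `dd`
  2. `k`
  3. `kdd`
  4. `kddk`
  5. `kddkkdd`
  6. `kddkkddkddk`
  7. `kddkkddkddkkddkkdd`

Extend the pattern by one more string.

Each term (from the third on) is the previous term followed by the one before it: term 3 = k·dd = kdd.
Continuing: kddkkddkddkkddkkdd · kddkkddkddk gives term 8.

kddkkddkddkkddkkddkddkkddkddk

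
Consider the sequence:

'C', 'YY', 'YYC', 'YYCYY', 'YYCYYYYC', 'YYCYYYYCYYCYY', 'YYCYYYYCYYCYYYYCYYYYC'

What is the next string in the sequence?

YYCYYYYCYYCYYYYCYYYYCYYCYYYYCYYCYY

This is a Fibonacci-style word recurrence s(k) = s(k−1)·s(k−2): e.g. YY·C = YYC.
The next term joins YYCYYYYCYYCYYYYCYYYYC and YYCYYYYCYYCYY.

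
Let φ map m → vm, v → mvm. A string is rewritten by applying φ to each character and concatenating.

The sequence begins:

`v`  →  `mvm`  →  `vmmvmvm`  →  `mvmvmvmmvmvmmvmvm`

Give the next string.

vmmvmvmmvmvmmvmvmvmmvmvmmvmvmvmmvmvmmvmvm

Replace each of the 17 characters of mvmvmvmmvmvmmvmvm in place — vm mvm vm mvm vm mvm vm vm mvm vm mvm vm vm mvm vm mvm vm — and concatenate.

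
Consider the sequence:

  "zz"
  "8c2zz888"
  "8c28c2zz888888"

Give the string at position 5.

8c28c28c28c2zz888888888888

s(k+1) = 8c2·s(k)·888, so each term gains 8c2 as a prefix and 888 as a suffix.
From 8c28c2zz888888, 2 further steps: 8c28c2zz888888 → 8c28c28c2zz888888888 → (answer).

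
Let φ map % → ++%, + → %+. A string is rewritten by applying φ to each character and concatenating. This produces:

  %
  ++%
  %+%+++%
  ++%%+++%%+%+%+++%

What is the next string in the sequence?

%+%+++%++%%+%+%+++%++%%+++%%+++%%+%+%+++%

Replace each of the 17 characters of ++%%+++%%+%+%+++% in place — %+ %+ ++% ++% %+ %+ %+ ++% ++% %+ ++% %+ ++% %+ %+ %+ ++% — and concatenate.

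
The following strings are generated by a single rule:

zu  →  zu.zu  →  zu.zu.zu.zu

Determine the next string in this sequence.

Every step duplicates the string with '.' between the halves.
One more doubling of zu.zu.zu.zu gives the answer.

zu.zu.zu.zu.zu.zu.zu.zu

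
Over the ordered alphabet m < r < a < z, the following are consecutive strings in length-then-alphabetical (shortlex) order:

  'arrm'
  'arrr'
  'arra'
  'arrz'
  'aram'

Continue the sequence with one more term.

Find the rightmost character of aram below z, bump it to the next letter, and reset everything to its right to m.

arar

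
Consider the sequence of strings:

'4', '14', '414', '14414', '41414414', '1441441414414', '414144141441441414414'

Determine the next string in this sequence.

Each term (from the third on) is the two preceding terms concatenated in order: term 3 = 4·14 = 414.
The next term joins 1441441414414 and 414144141441441414414.

1441441414414414144141441441414414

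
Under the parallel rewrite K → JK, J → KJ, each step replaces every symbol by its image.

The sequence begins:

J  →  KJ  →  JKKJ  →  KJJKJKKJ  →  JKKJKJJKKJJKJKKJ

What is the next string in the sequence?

Replace each of the 16 characters of JKKJKJJKKJJKJKKJ in place — KJ JK JK KJ JK KJ KJ JK JK KJ KJ JK KJ JK JK KJ — and concatenate.

KJJKJKKJJKKJKJJKJKKJKJJKKJJKJKKJ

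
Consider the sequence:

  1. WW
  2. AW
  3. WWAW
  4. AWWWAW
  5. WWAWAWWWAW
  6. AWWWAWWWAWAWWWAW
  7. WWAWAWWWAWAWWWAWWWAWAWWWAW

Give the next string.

Each term (from the third on) is the two preceding terms concatenated in order: term 3 = WW·AW = WWAW.
The next term joins AWWWAWWWAWAWWWAW and WWAWAWWWAWAWWWAWWWAWAWWWAW.

AWWWAWWWAWAWWWAWWWAWAWWWAWAWWWAWWWAWAWWWAW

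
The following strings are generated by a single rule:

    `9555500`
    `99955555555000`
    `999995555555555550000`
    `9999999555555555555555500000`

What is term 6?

999999999995555555555555555555555550000000

The n-th term is 2n-1 9's then 4n 5's then n+1 0's (n = 1, 2, …).
Setting n = 6 gives 11, 24, 7 characters in each block.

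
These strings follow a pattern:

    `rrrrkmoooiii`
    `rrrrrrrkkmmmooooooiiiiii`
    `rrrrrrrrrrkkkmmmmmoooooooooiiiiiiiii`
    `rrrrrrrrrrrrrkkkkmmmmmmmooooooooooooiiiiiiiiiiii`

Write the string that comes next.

rrrrrrrrrrrrrrrrkkkkkmmmmmmmmmoooooooooooooooiiiiiiiiiiiiiii

Term n consists of 3n+1 r's, followed by n k's, followed by 2n-1 m's, followed by 3n o's, followed by 3n i's (n = 1, 2, …).
For the next term, n = 5, so the run lengths are 16, 5, 9, 15, 15.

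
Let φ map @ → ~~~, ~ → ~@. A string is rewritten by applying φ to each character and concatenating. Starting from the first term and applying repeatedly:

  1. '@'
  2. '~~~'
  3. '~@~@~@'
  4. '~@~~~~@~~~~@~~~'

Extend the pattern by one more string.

φ(~@~~~~@~~~~@~~~) expands symbol-by-symbol to ~@ ~~~ ~@ ~@ ~@ ~@ ~~~ ~@ ~@ ~@ ~@ ~~~ ~@ ~@ ~@; joining the 15 pieces gives the next term.

~@~~~~@~@~@~@~~~~@~@~@~@~~~~@~@~@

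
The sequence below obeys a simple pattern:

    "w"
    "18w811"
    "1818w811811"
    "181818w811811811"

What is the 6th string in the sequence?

1818181818w811811811811811

s(k+1) = 18·s(k)·811, so each term gains 18 as a prefix and 811 as a suffix.
From 181818w811811811, 2 further steps: 181818w811811811 → 18181818w811811811811 → (answer).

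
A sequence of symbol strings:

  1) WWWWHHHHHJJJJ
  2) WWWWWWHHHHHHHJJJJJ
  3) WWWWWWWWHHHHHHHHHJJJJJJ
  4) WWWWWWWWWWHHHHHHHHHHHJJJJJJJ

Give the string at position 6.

WWWWWWWWWWWWWWHHHHHHHHHHHHHHHJJJJJJJJJ

Term n consists of 2n W's, followed by 2n+1 H's, followed by n+2 J's, where the shown terms are n = 2, 3, 4, 5.
Setting n = 7 gives 14, 15, 9 characters in each block.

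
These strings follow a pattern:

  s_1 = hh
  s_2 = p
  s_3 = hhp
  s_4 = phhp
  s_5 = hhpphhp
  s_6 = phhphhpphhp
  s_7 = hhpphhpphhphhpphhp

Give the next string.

This is a Fibonacci-style word recurrence s(k) = s(k−2)·s(k−1): e.g. hh·p = hhp.
Continuing: phhphhpphhp · hhpphhpphhphhpphhp gives term 8.

phhphhpphhphhpphhpphhphhpphhp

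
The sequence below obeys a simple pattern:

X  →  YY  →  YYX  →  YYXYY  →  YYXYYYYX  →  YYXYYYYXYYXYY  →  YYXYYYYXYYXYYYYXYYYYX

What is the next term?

YYXYYYYXYYXYYYYXYYYYXYYXYYYYXYYXYY

Each term (from the third on) is the previous term followed by the one before it: term 3 = YY·X = YYX.
Continuing: YYXYYYYXYYXYYYYXYYYYX · YYXYYYYXYYXYY gives term 8.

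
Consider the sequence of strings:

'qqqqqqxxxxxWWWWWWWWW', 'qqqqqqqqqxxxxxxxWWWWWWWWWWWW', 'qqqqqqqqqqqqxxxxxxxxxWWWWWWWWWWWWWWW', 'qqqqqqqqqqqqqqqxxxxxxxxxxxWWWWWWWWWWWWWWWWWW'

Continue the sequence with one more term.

Each string has the form q^{3n} x^{2n+1} W^{3n+3}, where the shown terms are n = 2, 3, 4, 5.
For the next term, n = 6, so the run lengths are 18, 13, 21.

qqqqqqqqqqqqqqqqqqxxxxxxxxxxxxxWWWWWWWWWWWWWWWWWWWWW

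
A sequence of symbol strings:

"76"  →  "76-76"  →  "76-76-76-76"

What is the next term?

s(k+1) = s(k)·-·s(k) — each term doubles the last with '-' between the halves.
One more doubling of 76-76-76-76 gives the answer.

76-76-76-76-76-76-76-76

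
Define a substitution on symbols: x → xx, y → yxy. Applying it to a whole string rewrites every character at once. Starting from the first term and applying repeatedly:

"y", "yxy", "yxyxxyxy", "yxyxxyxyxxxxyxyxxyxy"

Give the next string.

φ(yxyxxyxyxxxxyxyxxyxy) expands symbol-by-symbol to yxy xx yxy xx xx yxy xx yxy xx xx xx xx yxy xx yxy xx xx yxy xx yxy; joining the 20 pieces gives the next term.

yxyxxyxyxxxxyxyxxyxyxxxxxxxxyxyxxyxyxxxxyxyxxyxy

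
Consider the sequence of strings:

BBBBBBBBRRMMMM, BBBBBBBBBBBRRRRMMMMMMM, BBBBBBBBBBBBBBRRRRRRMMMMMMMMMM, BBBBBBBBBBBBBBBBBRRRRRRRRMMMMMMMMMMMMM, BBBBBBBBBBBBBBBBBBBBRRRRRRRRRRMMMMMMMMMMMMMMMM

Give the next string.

BBBBBBBBBBBBBBBBBBBBBBBRRRRRRRRRRRRMMMMMMMMMMMMMMMMMMM

The n-th term is 3n+2 B's then 2n-2 R's then 3n-2 M's, where the shown terms are n = 2, 3, 4, 5, 6.
For the next term, n = 7, so the run lengths are 23, 12, 19.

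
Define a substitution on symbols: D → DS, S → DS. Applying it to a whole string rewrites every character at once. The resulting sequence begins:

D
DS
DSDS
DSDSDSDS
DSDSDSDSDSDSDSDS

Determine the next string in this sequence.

DSDSDSDSDSDSDSDSDSDSDSDSDSDSDSDS

Replace each of the 16 characters of DSDSDSDSDSDSDSDS in place — DS DS DS DS DS DS DS DS DS DS DS DS DS DS DS DS — and concatenate.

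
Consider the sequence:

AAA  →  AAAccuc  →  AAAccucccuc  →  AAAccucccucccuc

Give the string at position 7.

AAAccucccucccucccucccucccuc

The strings grow by a fixed suffix ccuc each time.
From AAAccucccucccuc, 3 further steps: AAAccucccucccuc → AAAccucccucccucccuc → AAAccucccucccucccucccuc → (answer).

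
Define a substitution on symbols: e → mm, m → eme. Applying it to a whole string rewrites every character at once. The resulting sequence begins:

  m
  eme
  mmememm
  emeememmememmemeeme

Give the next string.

mmememmmmememmemeememmememmemeememmememmmmememm

φ(emeememmememmemeeme) expands symbol-by-symbol to mm eme mm mm eme mm eme eme mm eme mm eme eme mm eme mm mm eme mm; joining the 19 pieces gives the next term.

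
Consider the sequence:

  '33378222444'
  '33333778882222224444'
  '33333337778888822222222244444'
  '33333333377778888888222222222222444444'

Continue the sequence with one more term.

Term n consists of 2n+1 3's, followed by n 7's, followed by 2n-1 8's, followed by 3n 2's, followed by n+2 4's (n = 1, 2, …).
For the next term, n = 5, so the run lengths are 11, 5, 9, 15, 7.

33333333333777778888888882222222222222224444444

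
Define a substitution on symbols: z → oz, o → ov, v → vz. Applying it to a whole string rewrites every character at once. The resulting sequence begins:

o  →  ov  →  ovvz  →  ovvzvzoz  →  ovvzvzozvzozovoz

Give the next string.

φ(ovvzvzozvzozovoz) expands symbol-by-symbol to ov vz vz oz vz oz ov oz vz oz ov oz ov vz ov oz; joining the 16 pieces gives the next term.

ovvzvzozvzozovozvzozovozovvzovoz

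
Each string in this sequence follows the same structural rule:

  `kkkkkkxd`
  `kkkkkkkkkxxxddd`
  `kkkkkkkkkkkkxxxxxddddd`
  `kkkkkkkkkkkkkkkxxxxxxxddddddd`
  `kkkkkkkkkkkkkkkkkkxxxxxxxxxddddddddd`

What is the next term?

kkkkkkkkkkkkkkkkkkkkkxxxxxxxxxxxddddddddddd

Each string has the form k^{3n+3} x^{2n-1} d^{2n-1} (n = 1, 2, …).
For the next term, n = 6, so the run lengths are 21, 11, 11.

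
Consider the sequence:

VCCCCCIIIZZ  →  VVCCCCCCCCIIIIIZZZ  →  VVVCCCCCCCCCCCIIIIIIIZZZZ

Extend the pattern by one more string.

The n-th term is n V's then 3n+2 C's then 2n+1 I's then n+1 Z's (n = 1, 2, …).
Setting n = 4 gives 4, 14, 9, 5 characters in each block.

VVVVCCCCCCCCCCCCCCIIIIIIIIIZZZZZ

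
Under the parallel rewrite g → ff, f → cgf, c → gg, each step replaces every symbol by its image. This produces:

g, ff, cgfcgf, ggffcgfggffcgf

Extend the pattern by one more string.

Rewriting the 14 symbols of ggffcgfggffcgf one by one yields ff ff cgf cgf gg ff cgf ff ff cgf cgf gg ff cgf; concatenated:

ffffcgfcgfggffcgfffffcgfcgfggffcgf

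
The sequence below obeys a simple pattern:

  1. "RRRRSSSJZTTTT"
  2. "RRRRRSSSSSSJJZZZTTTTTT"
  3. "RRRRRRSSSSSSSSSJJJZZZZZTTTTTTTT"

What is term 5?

RRRRRRRRSSSSSSSSSSSSSSSJJJJJZZZZZZZZZTTTTTTTTTTTT

The n-th term is n+3 R's then 3n S's then n J's then 2n-1 Z's then 2n+2 T's (n = 1, 2, …).
At n = 5 the blocks have lengths 8, 15, 5, 9, 12.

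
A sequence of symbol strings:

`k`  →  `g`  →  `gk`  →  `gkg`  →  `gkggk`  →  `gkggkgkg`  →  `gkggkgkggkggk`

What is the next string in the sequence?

gkggkgkggkggkgkggkgkg

Each term (from the third on) is the previous term followed by the one before it: term 3 = g·k = gk.
So term 8 is gkggkgkggkggk·gkggkgkg.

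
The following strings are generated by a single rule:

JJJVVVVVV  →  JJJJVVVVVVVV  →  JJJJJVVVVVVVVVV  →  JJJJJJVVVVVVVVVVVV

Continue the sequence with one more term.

The n-th term is n+1 J's then 2n+2 V's, where the shown terms are n = 2, 3, 4, 5.
For the next term, n = 6, so the run lengths are 7, 14.

JJJJJJJVVVVVVVVVVVVVV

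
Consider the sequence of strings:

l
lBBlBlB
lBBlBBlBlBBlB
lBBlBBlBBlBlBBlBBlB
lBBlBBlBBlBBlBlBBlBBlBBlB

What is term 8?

Each term wraps the previous one in lBB on the left and BlB on the right.
From lBBlBBlBBlBBlBlBBlBBlBBlB, 3 further steps: lBBlBBlBBlBBlBlBBlBBlBBlB → lBBlBBlBBlBBlBBlBlBBlBBlBBlBBlB → lBBlBBlBBlBBlBBlBBlBlBBlBBlBBlBBlBBlB → (answer).

lBBlBBlBBlBBlBBlBBlBBlBlBBlBBlBBlBBlBBlBBlB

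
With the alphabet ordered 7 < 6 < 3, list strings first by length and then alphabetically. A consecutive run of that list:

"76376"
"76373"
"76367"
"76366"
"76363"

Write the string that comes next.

Treat 76363 as a base-3 numeral over the given alphabet and add one, carrying through any trailing 3's.

76337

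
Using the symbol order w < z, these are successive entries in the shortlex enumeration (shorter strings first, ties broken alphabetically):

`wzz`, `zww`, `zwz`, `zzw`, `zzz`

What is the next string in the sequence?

After zzz the length-3 strings are exhausted; the first length-4 string is 4 copies of w.

wwww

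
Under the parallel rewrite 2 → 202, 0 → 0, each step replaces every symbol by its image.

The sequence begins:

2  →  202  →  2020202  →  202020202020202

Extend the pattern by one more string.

φ(202020202020202) expands symbol-by-symbol to 202 0 202 0 202 0 202 0 202 0 202 0 202 0 202; joining the 15 pieces gives the next term.

2020202020202020202020202020202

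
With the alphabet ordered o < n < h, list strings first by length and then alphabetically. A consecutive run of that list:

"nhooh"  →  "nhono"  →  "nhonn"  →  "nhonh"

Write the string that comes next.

Find the rightmost character of nhonh below h, bump it to the next letter, and reset everything to its right to o.

nhoho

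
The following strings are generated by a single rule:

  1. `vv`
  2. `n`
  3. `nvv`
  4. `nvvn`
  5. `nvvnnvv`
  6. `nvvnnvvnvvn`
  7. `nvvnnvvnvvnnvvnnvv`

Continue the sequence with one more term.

From term 3 onward, concatenate the last term with the second-to-last: n·vv = nvv, nvv·n = nvvn, …
So term 8 is nvvnnvvnvvnnvvnnvv·nvvnnvvnvvn.

nvvnnvvnvvnnvvnnvvnvvnnvvnvvn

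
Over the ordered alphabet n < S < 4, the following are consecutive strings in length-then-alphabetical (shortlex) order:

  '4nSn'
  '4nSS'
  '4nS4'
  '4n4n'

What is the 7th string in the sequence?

4Snn

Advancing 3 positions from 4n4n through 4n4n → 4n4S → 4n44 reaches term 7.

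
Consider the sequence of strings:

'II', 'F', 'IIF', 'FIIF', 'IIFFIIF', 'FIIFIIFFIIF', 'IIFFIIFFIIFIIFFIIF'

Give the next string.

This is a Fibonacci-style word recurrence s(k) = s(k−2)·s(k−1): e.g. II·F = IIF.
So term 8 is FIIFIIFFIIF·IIFFIIFFIIFIIFFIIF.

FIIFIIFFIIFIIFFIIFFIIFIIFFIIF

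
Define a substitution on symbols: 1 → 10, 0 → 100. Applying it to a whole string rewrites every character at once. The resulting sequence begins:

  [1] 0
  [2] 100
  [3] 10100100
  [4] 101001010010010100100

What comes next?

Rewriting the 21 symbols of 101001010010010100100 one by one yields 10 100 10 100 100 10 100 10 100 100 10 100 100 10 100 10 100 100 10 100 100; concatenated:

1010010100100101001010010010100100101001010010010100100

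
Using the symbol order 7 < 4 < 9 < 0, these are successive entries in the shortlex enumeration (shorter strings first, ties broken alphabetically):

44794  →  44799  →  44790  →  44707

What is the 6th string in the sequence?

44709

Continuing the enumeration 2 steps past 44707: 44707 → 44704 → (answer).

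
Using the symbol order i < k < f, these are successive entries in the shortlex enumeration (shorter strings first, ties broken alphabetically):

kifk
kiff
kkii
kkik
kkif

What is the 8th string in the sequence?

Stepping forward 3 times from kkif: kkif → kkki → kkkk, then the target.

kkkf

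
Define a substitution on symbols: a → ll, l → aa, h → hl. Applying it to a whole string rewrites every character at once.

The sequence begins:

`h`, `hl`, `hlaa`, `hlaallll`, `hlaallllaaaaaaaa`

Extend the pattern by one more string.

hlaallllaaaaaaaallllllllllllllll

Applying the rule to each of the 16 symbols of hlaallllaaaaaaaa gives the pieces hl aa ll ll aa aa aa aa ll ll ll ll ll ll ll ll, which concatenate to the answer.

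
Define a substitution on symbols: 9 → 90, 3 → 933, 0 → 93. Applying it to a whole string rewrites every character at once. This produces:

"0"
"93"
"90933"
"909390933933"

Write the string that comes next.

Rewriting each symbol of 909390933933: 9→90, 0→93, 9→90, 3→933, 9→90, 0→93, 9→90, 3→933, 3→933, 9→90, 3→933, 3→933, which concatenates to 90 93 90 933 90 93 90 933 933 90 933 933.

90939093390939093393390933933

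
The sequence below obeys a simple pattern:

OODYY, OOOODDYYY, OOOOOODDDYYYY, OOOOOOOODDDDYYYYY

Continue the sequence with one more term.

Term n consists of 2n O's, followed by n D's, followed by n+1 Y's (n = 1, 2, …).
Setting n = 5 gives 10, 5, 6 characters in each block.

OOOOOOOOOODDDDDYYYYYY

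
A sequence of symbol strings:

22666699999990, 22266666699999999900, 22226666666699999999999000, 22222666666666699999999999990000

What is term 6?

22222226666666666666699999999999999999000000

Reading off run lengths: 2 runs 2, 3, 4, 5; 6 runs 4, 6, 8, 10; 9 runs 7, 9, 11, 13; 0 runs 1, 2, 3, 4 — each is linear in n, where the shown terms are n = 2, 3, 4, 5.
At n = 7 the blocks have lengths 7, 14, 17, 6.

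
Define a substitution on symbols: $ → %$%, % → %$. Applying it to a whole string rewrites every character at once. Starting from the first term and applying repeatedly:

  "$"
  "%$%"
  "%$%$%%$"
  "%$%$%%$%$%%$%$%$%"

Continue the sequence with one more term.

φ(%$%$%%$%$%%$%$%$%) expands symbol-by-symbol to %$ %$% %$ %$% %$ %$ %$% %$ %$% %$ %$ %$% %$ %$% %$ %$% %$; joining the 17 pieces gives the next term.

%$%$%%$%$%%$%$%$%%$%$%%$%$%$%%$%$%%$%$%%$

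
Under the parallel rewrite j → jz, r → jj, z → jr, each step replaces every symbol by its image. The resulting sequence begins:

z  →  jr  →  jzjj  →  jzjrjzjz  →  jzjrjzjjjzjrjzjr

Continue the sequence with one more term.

jzjrjzjjjzjrjzjzjzjrjzjjjzjrjzjj

φ(jzjrjzjjjzjrjzjr) expands symbol-by-symbol to jz jr jz jj jz jr jz jz jz jr jz jj jz jr jz jj; joining the 16 pieces gives the next term.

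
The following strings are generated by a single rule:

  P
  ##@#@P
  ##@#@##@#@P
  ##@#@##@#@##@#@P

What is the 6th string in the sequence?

##@#@##@#@##@#@##@#@##@#@P

Every step adds ##@#@ at the front: s(k+1) = ##@#@·s(k).
From ##@#@##@#@##@#@P, 2 further steps: ##@#@##@#@##@#@P → ##@#@##@#@##@#@##@#@P → (answer).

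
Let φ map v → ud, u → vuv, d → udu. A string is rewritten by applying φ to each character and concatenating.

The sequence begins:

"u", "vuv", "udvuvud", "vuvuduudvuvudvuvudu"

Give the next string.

Applying the rule to each of the 19 symbols of vuvuduudvuvudvuvudu gives the pieces ud vuv ud vuv udu vuv vuv udu ud vuv ud vuv udu ud vuv ud vuv udu vuv, which concatenate to the answer.

udvuvudvuvuduvuvvuvuduudvuvudvuvuduudvuvudvuvuduvuv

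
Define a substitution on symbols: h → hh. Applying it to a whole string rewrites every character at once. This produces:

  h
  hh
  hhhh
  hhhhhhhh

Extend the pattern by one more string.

hhhhhhhhhhhhhhhh

Apply φ to hhhhhhhh symbol by symbol: h→hh, h→hh, h→hh, h→hh, h→hh, h→hh, h→hh, h→hh; joined: hh hh hh hh hh hh hh hh.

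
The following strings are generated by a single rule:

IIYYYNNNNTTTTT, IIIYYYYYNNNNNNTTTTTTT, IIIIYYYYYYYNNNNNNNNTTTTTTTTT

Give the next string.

Reading off run lengths: I runs 2, 3, 4; Y runs 3, 5, 7; N runs 4, 6, 8; T runs 5, 7, 9 — each is linear in n, where the shown terms are n = 2, 3, 4.
For the next term, n = 5, so the run lengths are 5, 9, 10, 11.

IIIIIYYYYYYYYYNNNNNNNNNNTTTTTTTTTTT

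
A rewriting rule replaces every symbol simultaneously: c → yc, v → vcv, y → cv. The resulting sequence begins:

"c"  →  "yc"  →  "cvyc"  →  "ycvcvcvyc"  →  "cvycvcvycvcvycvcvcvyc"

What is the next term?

Rewriting the 21 symbols of cvycvcvycvcvycvcvcvyc one by one yields yc vcv cv yc vcv yc vcv cv yc vcv yc vcv cv yc vcv yc vcv yc vcv cv yc; concatenated:

ycvcvcvycvcvycvcvcvycvcvycvcvcvycvcvycvcvycvcvcvyc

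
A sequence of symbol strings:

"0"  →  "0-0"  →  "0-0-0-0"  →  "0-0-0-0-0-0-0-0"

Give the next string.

0-0-0-0-0-0-0-0-0-0-0-0-0-0-0-0

Every step duplicates the string with '-' between the halves.
One more doubling of 0-0-0-0-0-0-0-0 gives the answer.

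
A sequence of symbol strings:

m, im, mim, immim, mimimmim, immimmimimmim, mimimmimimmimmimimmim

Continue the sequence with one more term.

From term 3 onward, concatenate the second-to-last term with the last: m·im = mim, im·mim = immim, …
So term 8 is immimmimimmim·mimimmimimmimmimimmim.

immimmimimmimmimimmimimmimmimimmim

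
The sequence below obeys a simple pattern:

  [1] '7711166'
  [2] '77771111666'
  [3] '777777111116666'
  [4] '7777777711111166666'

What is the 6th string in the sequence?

Each string has the form 7^{2n} 1^{n+2} 6^{n+1} (n = 1, 2, …).
For term 6, n = 6, so the run lengths are 12, 8, 7.

777777777777111111116666666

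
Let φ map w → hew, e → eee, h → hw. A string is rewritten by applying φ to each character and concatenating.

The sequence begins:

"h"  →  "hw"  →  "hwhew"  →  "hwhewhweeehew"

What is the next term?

Rewriting the 13 symbols of hwhewhweeehew one by one yields hw hew hw eee hew hw hew eee eee eee hw eee hew; concatenated:

hwhewhweeehewhwheweeeeeeeeehweeehew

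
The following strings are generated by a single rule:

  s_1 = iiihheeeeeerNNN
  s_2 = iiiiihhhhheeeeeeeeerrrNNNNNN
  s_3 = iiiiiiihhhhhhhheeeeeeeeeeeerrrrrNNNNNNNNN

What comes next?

iiiiiiiiihhhhhhhhhhheeeeeeeeeeeeeeerrrrrrrNNNNNNNNNNNN

Term n consists of 2n+1 i's, followed by 3n-1 h's, followed by 3n+3 e's, followed by 2n-1 r's, followed by 3n N's (n = 1, 2, …).
Setting n = 4 gives 9, 11, 15, 7, 12 characters in each block.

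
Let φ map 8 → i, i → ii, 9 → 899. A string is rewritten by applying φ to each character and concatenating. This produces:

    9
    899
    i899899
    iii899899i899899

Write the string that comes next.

φ(iii899899i899899) expands symbol-by-symbol to ii ii ii i 899 899 i 899 899 ii i 899 899 i 899 899; joining the 16 pieces gives the next term.

iiiiiii899899i899899iii899899i899899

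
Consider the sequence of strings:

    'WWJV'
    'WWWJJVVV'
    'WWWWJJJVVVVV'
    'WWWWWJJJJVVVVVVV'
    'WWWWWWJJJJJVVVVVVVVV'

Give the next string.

WWWWWWWJJJJJJVVVVVVVVVVV

Reading off run lengths: W runs 2, 3, 4, 5, 6; J runs 1, 2, 3, 4, 5; V runs 1, 3, 5, 7, 9 — each is linear in n (n = 1, 2, …).
Setting n = 6 gives 7, 6, 11 characters in each block.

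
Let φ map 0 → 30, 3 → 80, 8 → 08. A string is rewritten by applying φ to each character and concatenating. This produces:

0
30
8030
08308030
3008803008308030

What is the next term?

80303008083080303008803008308030

φ(3008803008308030) expands symbol-by-symbol to 80 30 30 08 08 30 80 30 30 08 80 30 08 30 80 30; joining the 16 pieces gives the next term.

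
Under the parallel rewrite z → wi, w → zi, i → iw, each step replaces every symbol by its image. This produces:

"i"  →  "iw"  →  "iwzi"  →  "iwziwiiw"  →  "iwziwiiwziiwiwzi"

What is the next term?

Applying the rule to each of the 16 symbols of iwziwiiwziiwiwzi gives the pieces iw zi wi iw zi iw iw zi wi iw iw zi iw zi wi iw, which concatenate to the answer.

iwziwiiwziiwiwziwiiwiwziiwziwiiw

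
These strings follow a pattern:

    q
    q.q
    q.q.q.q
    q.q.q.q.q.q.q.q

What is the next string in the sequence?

s(k+1) = s(k)·.·s(k) — each term doubles the last with '.' between the halves.
So the next term is two copies of q.q.q.q.q.q.q.q with '.' between the halves.

q.q.q.q.q.q.q.q.q.q.q.q.q.q.q.q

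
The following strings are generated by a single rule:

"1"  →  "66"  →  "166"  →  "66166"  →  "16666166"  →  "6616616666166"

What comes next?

From term 3 onward, concatenate the second-to-last term with the last: 1·66 = 166, 66·166 = 66166, …
So term 7 is 16666166·6616616666166.

166661666616616666166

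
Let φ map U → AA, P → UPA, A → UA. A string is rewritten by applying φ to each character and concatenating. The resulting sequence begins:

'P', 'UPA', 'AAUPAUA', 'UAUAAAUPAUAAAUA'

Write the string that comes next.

Rewriting the 15 symbols of UAUAAAUPAUAAAUA one by one yields AA UA AA UA UA UA AA UPA UA AA UA UA UA AA UA; concatenated:

AAUAAAUAUAUAAAUPAUAAAUAUAUAAAUA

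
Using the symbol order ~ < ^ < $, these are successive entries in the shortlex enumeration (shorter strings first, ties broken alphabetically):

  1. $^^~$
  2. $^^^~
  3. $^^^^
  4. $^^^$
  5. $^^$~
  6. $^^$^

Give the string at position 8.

$^$~~

Advancing 2 positions from $^^$^ through $^^$^ → $^^$$ reaches term 8.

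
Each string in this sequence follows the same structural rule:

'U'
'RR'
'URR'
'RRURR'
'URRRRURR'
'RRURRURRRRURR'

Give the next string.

URRRRURRRRURRURRRRURR

Each term (from the third on) is the two preceding terms concatenated in order: term 3 = U·RR = URR.
The next term joins URRRRURR and RRURRURRRRURR.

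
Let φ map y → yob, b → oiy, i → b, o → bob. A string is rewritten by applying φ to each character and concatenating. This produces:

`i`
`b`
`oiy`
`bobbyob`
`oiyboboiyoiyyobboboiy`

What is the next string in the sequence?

bobbyoboiyboboiybobbyobbobbyobyobboboiyoiyboboiybobbyob

Replace each of the 21 characters of oiyboboiyoiyyobboboiy in place — bob b yob oiy bob oiy bob b yob bob b yob yob bob oiy oiy bob oiy bob b yob — and concatenate.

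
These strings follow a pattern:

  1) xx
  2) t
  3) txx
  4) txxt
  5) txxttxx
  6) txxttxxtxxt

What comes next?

This is a Fibonacci-style word recurrence s(k) = s(k−1)·s(k−2): e.g. t·xx = txx.
The next term joins txxttxxtxxt and txxttxx.

txxttxxtxxttxxttxx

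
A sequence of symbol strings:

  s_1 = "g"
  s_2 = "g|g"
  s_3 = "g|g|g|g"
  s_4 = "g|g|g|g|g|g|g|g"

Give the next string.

Every step duplicates the string with '|' between the halves.
One more doubling of g|g|g|g|g|g|g|g gives the answer.

g|g|g|g|g|g|g|g|g|g|g|g|g|g|g|g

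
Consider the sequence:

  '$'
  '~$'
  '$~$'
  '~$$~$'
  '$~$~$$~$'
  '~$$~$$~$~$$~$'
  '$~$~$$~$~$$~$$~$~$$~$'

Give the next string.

From term 3 onward, concatenate the second-to-last term with the last: $·~$ = $~$, ~$·$~$ = ~$$~$, …
Continuing: ~$$~$$~$~$$~$ · $~$~$$~$~$$~$$~$~$$~$ gives term 8.

~$$~$$~$~$$~$$~$~$$~$~$$~$$~$~$$~$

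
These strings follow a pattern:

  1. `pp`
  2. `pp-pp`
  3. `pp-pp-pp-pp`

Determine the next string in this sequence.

pp-pp-pp-pp-pp-pp-pp-pp

Each string is two copies of the previous one joined by '-'.
So the next term is two copies of pp-pp-pp-pp with '-' between the halves.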